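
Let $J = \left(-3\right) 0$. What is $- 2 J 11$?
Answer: $0$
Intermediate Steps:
$J = 0$
$- 2 J 11 = \left(-2\right) 0 \cdot 11 = 0 \cdot 11 = 0$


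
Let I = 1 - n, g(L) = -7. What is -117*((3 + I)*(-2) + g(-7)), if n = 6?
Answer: 351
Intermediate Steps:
I = -5 (I = 1 - 1*6 = 1 - 6 = -5)
-117*((3 + I)*(-2) + g(-7)) = -117*((3 - 5)*(-2) - 7) = -117*(-2*(-2) - 7) = -117*(4 - 7) = -117*(-3) = 351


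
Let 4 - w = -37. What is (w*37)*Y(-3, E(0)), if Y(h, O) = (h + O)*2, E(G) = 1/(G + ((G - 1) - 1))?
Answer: -10619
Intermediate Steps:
w = 41 (w = 4 - 1*(-37) = 4 + 37 = 41)
E(G) = 1/(-2 + 2*G) (E(G) = 1/(G + ((-1 + G) - 1)) = 1/(G + (-2 + G)) = 1/(-2 + 2*G))
Y(h, O) = 2*O + 2*h (Y(h, O) = (O + h)*2 = 2*O + 2*h)
(w*37)*Y(-3, E(0)) = (41*37)*(2*(1/(2*(-1 + 0))) + 2*(-3)) = 1517*(2*((½)/(-1)) - 6) = 1517*(2*((½)*(-1)) - 6) = 1517*(2*(-½) - 6) = 1517*(-1 - 6) = 1517*(-7) = -10619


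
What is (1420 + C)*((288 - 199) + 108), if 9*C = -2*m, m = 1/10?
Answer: 12588103/45 ≈ 2.7974e+5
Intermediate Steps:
m = ⅒ ≈ 0.10000
C = -1/45 (C = (-2*⅒)/9 = (⅑)*(-⅕) = -1/45 ≈ -0.022222)
(1420 + C)*((288 - 199) + 108) = (1420 - 1/45)*((288 - 199) + 108) = 63899*(89 + 108)/45 = (63899/45)*197 = 12588103/45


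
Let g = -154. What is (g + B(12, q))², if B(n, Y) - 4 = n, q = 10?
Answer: 19044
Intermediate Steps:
B(n, Y) = 4 + n
(g + B(12, q))² = (-154 + (4 + 12))² = (-154 + 16)² = (-138)² = 19044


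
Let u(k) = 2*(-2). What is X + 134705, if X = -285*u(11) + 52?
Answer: 135897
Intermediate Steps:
u(k) = -4
X = 1192 (X = -285*(-4) + 52 = 1140 + 52 = 1192)
X + 134705 = 1192 + 134705 = 135897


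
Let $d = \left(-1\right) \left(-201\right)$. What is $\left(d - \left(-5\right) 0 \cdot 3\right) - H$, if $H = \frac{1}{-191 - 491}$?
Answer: $\frac{137083}{682} \approx 201.0$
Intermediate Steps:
$d = 201$
$H = - \frac{1}{682}$ ($H = \frac{1}{-682} = - \frac{1}{682} \approx -0.0014663$)
$\left(d - \left(-5\right) 0 \cdot 3\right) - H = \left(201 - \left(-5\right) 0 \cdot 3\right) - - \frac{1}{682} = \left(201 - 0 \cdot 3\right) + \frac{1}{682} = \left(201 - 0\right) + \frac{1}{682} = \left(201 + 0\right) + \frac{1}{682} = 201 + \frac{1}{682} = \frac{137083}{682}$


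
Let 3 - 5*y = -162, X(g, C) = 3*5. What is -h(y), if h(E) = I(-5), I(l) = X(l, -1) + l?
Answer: -10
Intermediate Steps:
X(g, C) = 15
y = 33 (y = ⅗ - ⅕*(-162) = ⅗ + 162/5 = 33)
I(l) = 15 + l
h(E) = 10 (h(E) = 15 - 5 = 10)
-h(y) = -1*10 = -10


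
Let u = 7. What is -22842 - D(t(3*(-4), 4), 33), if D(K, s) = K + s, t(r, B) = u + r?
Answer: -22870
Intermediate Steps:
t(r, B) = 7 + r
-22842 - D(t(3*(-4), 4), 33) = -22842 - ((7 + 3*(-4)) + 33) = -22842 - ((7 - 12) + 33) = -22842 - (-5 + 33) = -22842 - 1*28 = -22842 - 28 = -22870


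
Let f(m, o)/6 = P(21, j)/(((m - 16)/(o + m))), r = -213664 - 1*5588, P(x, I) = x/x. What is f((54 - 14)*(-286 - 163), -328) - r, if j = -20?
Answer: 164224320/749 ≈ 2.1926e+5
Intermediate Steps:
P(x, I) = 1
r = -219252 (r = -213664 - 5588 = -219252)
f(m, o) = 6*(m + o)/(-16 + m) (f(m, o) = 6*(1/((m - 16)/(o + m))) = 6*(1/((-16 + m)/(m + o))) = 6*(1*((m + o)/(-16 + m))) = 6*((m + o)/(-16 + m)) = 6*(m + o)/(-16 + m))
f((54 - 14)*(-286 - 163), -328) - r = 6*((54 - 14)*(-286 - 163) - 328)/(-16 + (54 - 14)*(-286 - 163)) - 1*(-219252) = 6*(40*(-449) - 328)/(-16 + 40*(-449)) + 219252 = 6*(-17960 - 328)/(-16 - 17960) + 219252 = 6*(-18288)/(-17976) + 219252 = 6*(-1/17976)*(-18288) + 219252 = 4572/749 + 219252 = 164224320/749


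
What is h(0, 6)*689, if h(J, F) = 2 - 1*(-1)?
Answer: 2067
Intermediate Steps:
h(J, F) = 3 (h(J, F) = 2 + 1 = 3)
h(0, 6)*689 = 3*689 = 2067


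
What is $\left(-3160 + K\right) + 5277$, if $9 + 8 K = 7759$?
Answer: $\frac{12343}{4} \approx 3085.8$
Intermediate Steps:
$K = \frac{3875}{4}$ ($K = - \frac{9}{8} + \frac{1}{8} \cdot 7759 = - \frac{9}{8} + \frac{7759}{8} = \frac{3875}{4} \approx 968.75$)
$\left(-3160 + K\right) + 5277 = \left(-3160 + \frac{3875}{4}\right) + 5277 = - \frac{8765}{4} + 5277 = \frac{12343}{4}$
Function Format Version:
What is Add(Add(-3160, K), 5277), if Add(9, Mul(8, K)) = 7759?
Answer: Rational(12343, 4) ≈ 3085.8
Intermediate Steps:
K = Rational(3875, 4) (K = Add(Rational(-9, 8), Mul(Rational(1, 8), 7759)) = Add(Rational(-9, 8), Rational(7759, 8)) = Rational(3875, 4) ≈ 968.75)
Add(Add(-3160, K), 5277) = Add(Add(-3160, Rational(3875, 4)), 5277) = Add(Rational(-8765, 4), 5277) = Rational(12343, 4)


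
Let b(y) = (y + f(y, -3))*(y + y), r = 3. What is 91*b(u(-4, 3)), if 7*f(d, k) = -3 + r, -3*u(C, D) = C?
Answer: 2912/9 ≈ 323.56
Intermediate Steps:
u(C, D) = -C/3
f(d, k) = 0 (f(d, k) = (-3 + 3)/7 = (⅐)*0 = 0)
b(y) = 2*y² (b(y) = (y + 0)*(y + y) = y*(2*y) = 2*y²)
91*b(u(-4, 3)) = 91*(2*(-⅓*(-4))²) = 91*(2*(4/3)²) = 91*(2*(16/9)) = 91*(32/9) = 2912/9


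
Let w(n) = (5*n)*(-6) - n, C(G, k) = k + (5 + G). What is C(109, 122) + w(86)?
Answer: -2430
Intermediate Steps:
C(G, k) = 5 + G + k
w(n) = -31*n (w(n) = -30*n - n = -31*n)
C(109, 122) + w(86) = (5 + 109 + 122) - 31*86 = 236 - 2666 = -2430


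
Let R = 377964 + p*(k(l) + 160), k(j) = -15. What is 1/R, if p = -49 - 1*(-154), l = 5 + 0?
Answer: 1/393189 ≈ 2.5433e-6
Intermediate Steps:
l = 5
p = 105 (p = -49 + 154 = 105)
R = 393189 (R = 377964 + 105*(-15 + 160) = 377964 + 105*145 = 377964 + 15225 = 393189)
1/R = 1/393189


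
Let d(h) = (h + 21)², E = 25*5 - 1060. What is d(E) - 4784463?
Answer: -3949067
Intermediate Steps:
E = -935 (E = 125 - 1060 = -935)
d(h) = (21 + h)²
d(E) - 4784463 = (21 - 935)² - 4784463 = (-914)² - 4784463 = 835396 - 4784463 = -3949067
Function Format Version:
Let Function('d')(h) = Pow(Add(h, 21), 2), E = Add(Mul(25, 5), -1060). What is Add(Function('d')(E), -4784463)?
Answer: -3949067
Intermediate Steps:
E = -935 (E = Add(125, -1060) = -935)
Function('d')(h) = Pow(Add(21, h), 2)
Add(Function('d')(E), -4784463) = Add(Pow(Add(21, -935), 2), -4784463) = Add(Pow(-914, 2), -4784463) = Add(835396, -4784463) = -3949067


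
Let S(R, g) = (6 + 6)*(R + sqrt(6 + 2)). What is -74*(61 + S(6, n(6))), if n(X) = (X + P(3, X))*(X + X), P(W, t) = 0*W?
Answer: -9842 - 1776*sqrt(2) ≈ -12354.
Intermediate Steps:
P(W, t) = 0
n(X) = 2*X**2 (n(X) = (X + 0)*(X + X) = X*(2*X) = 2*X**2)
S(R, g) = 12*R + 24*sqrt(2) (S(R, g) = 12*(R + sqrt(8)) = 12*(R + 2*sqrt(2)) = 12*R + 24*sqrt(2))
-74*(61 + S(6, n(6))) = -74*(61 + (12*6 + 24*sqrt(2))) = -74*(61 + (72 + 24*sqrt(2))) = -74*(133 + 24*sqrt(2)) = -9842 - 1776*sqrt(2)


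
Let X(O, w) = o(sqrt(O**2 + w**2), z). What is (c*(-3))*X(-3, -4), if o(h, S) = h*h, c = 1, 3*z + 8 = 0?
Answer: -75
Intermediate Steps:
z = -8/3 (z = -8/3 + (1/3)*0 = -8/3 + 0 = -8/3 ≈ -2.6667)
o(h, S) = h**2
X(O, w) = O**2 + w**2 (X(O, w) = (sqrt(O**2 + w**2))**2 = O**2 + w**2)
(c*(-3))*X(-3, -4) = (1*(-3))*((-3)**2 + (-4)**2) = -3*(9 + 16) = -3*25 = -75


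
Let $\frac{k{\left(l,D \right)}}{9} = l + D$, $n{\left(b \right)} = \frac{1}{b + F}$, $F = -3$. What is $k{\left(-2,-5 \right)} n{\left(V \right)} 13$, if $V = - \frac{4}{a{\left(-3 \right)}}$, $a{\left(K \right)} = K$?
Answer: $\frac{2457}{5} \approx 491.4$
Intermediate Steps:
$V = \frac{4}{3}$ ($V = - \frac{4}{-3} = \left(-4\right) \left(- \frac{1}{3}\right) = \frac{4}{3} \approx 1.3333$)
$n{\left(b \right)} = \frac{1}{-3 + b}$ ($n{\left(b \right)} = \frac{1}{b - 3} = \frac{1}{-3 + b}$)
$k{\left(l,D \right)} = 9 D + 9 l$ ($k{\left(l,D \right)} = 9 \left(l + D\right) = 9 \left(D + l\right) = 9 D + 9 l$)
$k{\left(-2,-5 \right)} n{\left(V \right)} 13 = \frac{9 \left(-5\right) + 9 \left(-2\right)}{-3 + \frac{4}{3}} \cdot 13 = \frac{-45 - 18}{- \frac{5}{3}} \cdot 13 = \left(-63\right) \left(- \frac{3}{5}\right) 13 = \frac{189}{5} \cdot 13 = \frac{2457}{5}$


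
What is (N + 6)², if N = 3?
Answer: 81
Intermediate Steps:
(N + 6)² = (3 + 6)² = 9² = 81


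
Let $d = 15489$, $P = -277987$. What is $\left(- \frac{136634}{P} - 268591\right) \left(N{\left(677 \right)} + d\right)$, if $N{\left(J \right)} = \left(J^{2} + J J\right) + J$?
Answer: $- \frac{69648995832374792}{277987} \approx -2.5055 \cdot 10^{11}$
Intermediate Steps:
$N{\left(J \right)} = J + 2 J^{2}$ ($N{\left(J \right)} = \left(J^{2} + J^{2}\right) + J = 2 J^{2} + J = J + 2 J^{2}$)
$\left(- \frac{136634}{P} - 268591\right) \left(N{\left(677 \right)} + d\right) = \left(- \frac{136634}{-277987} - 268591\right) \left(677 \left(1 + 2 \cdot 677\right) + 15489\right) = \left(\left(-136634\right) \left(- \frac{1}{277987}\right) - 268591\right) \left(677 \left(1 + 1354\right) + 15489\right) = \left(\frac{136634}{277987} - 268591\right) \left(677 \cdot 1355 + 15489\right) = - \frac{74664669683 \left(917335 + 15489\right)}{277987} = \left(- \frac{74664669683}{277987}\right) 932824 = - \frac{69648995832374792}{277987}$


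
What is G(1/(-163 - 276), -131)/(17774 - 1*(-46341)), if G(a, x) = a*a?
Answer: 1/12356306915 ≈ 8.0930e-11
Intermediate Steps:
G(a, x) = a²
G(1/(-163 - 276), -131)/(17774 - 1*(-46341)) = (1/(-163 - 276))²/(17774 - 1*(-46341)) = (1/(-439))²/(17774 + 46341) = (-1/439)²/64115 = (1/192721)*(1/64115) = 1/12356306915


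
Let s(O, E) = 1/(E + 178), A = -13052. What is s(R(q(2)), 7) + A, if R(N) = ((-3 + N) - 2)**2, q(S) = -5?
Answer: -2414619/185 ≈ -13052.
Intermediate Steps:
R(N) = (-5 + N)**2
s(O, E) = 1/(178 + E)
s(R(q(2)), 7) + A = 1/(178 + 7) - 13052 = 1/185 - 13052 = -2414619/185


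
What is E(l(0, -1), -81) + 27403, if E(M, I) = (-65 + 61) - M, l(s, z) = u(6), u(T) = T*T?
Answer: 27363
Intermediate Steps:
u(T) = T**2
l(s, z) = 36 (l(s, z) = 6**2 = 36)
E(M, I) = -4 - M
E(l(0, -1), -81) + 27403 = (-4 - 1*36) + 27403 = (-4 - 36) + 27403 = -40 + 27403 = 27363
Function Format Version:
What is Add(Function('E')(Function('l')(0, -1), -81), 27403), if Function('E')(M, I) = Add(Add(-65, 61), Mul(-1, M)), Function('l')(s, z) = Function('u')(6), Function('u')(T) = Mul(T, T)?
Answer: 27363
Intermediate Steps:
Function('u')(T) = Pow(T, 2)
Function('l')(s, z) = 36 (Function('l')(s, z) = Pow(6, 2) = 36)
Function('E')(M, I) = Add(-4, Mul(-1, M))
Add(Function('E')(Function('l')(0, -1), -81), 27403) = Add(Add(-4, Mul(-1, 36)), 27403) = Add(Add(-4, -36), 27403) = Add(-40, 27403) = 27363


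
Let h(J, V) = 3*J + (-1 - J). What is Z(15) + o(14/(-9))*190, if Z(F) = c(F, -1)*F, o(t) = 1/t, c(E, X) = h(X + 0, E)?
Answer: -1170/7 ≈ -167.14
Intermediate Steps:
h(J, V) = -1 + 2*J
c(E, X) = -1 + 2*X (c(E, X) = -1 + 2*(X + 0) = -1 + 2*X)
Z(F) = -3*F (Z(F) = (-1 + 2*(-1))*F = (-1 - 2)*F = -3*F)
Z(15) + o(14/(-9))*190 = -3*15 + 190/(14/(-9)) = -45 + 190/(14*(-⅑)) = -45 + 190/(-14/9) = -45 - 9/14*190 = -45 - 855/7 = -1170/7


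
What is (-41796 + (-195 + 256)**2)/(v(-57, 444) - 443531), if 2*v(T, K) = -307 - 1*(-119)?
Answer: 1523/17745 ≈ 0.085827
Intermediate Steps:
v(T, K) = -94 (v(T, K) = (-307 - 1*(-119))/2 = (-307 + 119)/2 = (1/2)*(-188) = -94)
(-41796 + (-195 + 256)**2)/(v(-57, 444) - 443531) = (-41796 + (-195 + 256)**2)/(-94 - 443531) = (-41796 + 61**2)/(-443625) = (-41796 + 3721)*(-1/443625) = -38075*(-1/443625) = 1523/17745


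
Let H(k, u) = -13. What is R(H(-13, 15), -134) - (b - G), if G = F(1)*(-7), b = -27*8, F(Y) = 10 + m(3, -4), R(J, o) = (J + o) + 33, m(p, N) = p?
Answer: 11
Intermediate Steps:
R(J, o) = 33 + J + o
F(Y) = 13 (F(Y) = 10 + 3 = 13)
b = -216
G = -91 (G = 13*(-7) = -91)
R(H(-13, 15), -134) - (b - G) = (33 - 13 - 134) - (-216 - 1*(-91)) = -114 - (-216 + 91) = -114 - 1*(-125) = -114 + 125 = 11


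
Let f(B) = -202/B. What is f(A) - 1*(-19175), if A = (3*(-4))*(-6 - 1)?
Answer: 805249/42 ≈ 19173.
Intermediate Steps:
A = 84 (A = -12*(-7) = 84)
f(A) - 1*(-19175) = -202/84 - 1*(-19175) = -202*1/84 + 19175 = -101/42 + 19175 = 805249/42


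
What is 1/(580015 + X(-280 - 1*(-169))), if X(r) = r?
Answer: 1/579904 ≈ 1.7244e-6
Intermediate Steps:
1/(580015 + X(-280 - 1*(-169))) = 1/(580015 + (-280 - 1*(-169))) = 1/(580015 + (-280 + 169)) = 1/(580015 - 111) = 1/579904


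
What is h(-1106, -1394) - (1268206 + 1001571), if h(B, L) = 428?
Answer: -2269349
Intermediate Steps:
h(-1106, -1394) - (1268206 + 1001571) = 428 - (1268206 + 1001571) = 428 - 1*2269777 = 428 - 2269777 = -2269349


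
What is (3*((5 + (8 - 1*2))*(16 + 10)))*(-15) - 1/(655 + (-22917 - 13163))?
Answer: -455919749/35425 ≈ -12870.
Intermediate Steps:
(3*((5 + (8 - 1*2))*(16 + 10)))*(-15) - 1/(655 + (-22917 - 13163)) = (3*((5 + (8 - 2))*26))*(-15) - 1/(655 - 36080) = (3*((5 + 6)*26))*(-15) - 1/(-35425) = (3*(11*26))*(-15) - 1*(-1/35425) = (3*286)*(-15) + 1/35425 = 858*(-15) + 1/35425 = -12870 + 1/35425 = -455919749/35425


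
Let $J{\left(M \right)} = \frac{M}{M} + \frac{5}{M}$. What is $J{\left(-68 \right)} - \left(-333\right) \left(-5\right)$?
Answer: $- \frac{113157}{68} \approx -1664.1$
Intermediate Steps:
$J{\left(M \right)} = 1 + \frac{5}{M}$
$J{\left(-68 \right)} - \left(-333\right) \left(-5\right) = \frac{5 - 68}{-68} - \left(-333\right) \left(-5\right) = \left(- \frac{1}{68}\right) \left(-63\right) - 1665 = \frac{63}{68} - 1665 = - \frac{113157}{68}$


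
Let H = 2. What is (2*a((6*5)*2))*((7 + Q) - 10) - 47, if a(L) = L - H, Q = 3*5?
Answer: 1345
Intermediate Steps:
Q = 15
a(L) = -2 + L (a(L) = L - 1*2 = L - 2 = -2 + L)
(2*a((6*5)*2))*((7 + Q) - 10) - 47 = (2*(-2 + (6*5)*2))*((7 + 15) - 10) - 47 = (2*(-2 + 30*2))*(22 - 10) - 47 = (2*(-2 + 60))*12 - 47 = (2*58)*12 - 47 = 116*12 - 47 = 1392 - 47 = 1345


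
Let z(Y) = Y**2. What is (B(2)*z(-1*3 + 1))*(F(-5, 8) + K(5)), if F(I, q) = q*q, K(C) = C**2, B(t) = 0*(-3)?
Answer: 0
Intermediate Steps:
B(t) = 0
F(I, q) = q**2
(B(2)*z(-1*3 + 1))*(F(-5, 8) + K(5)) = (0*(-1*3 + 1)**2)*(8**2 + 5**2) = (0*(-3 + 1)**2)*(64 + 25) = (0*(-2)**2)*89 = (0*4)*89 = 0*89 = 0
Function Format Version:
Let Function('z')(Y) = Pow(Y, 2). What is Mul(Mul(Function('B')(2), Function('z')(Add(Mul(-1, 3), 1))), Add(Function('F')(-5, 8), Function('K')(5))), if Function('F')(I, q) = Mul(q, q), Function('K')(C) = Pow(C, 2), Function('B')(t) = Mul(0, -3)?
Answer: 0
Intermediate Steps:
Function('B')(t) = 0
Function('F')(I, q) = Pow(q, 2)
Mul(Mul(Function('B')(2), Function('z')(Add(Mul(-1, 3), 1))), Add(Function('F')(-5, 8), Function('K')(5))) = Mul(Mul(0, Pow(Add(Mul(-1, 3), 1), 2)), Add(Pow(8, 2), Pow(5, 2))) = Mul(Mul(0, Pow(Add(-3, 1), 2)), Add(64, 25)) = Mul(Mul(0, Pow(-2, 2)), 89) = Mul(Mul(0, 4), 89) = Mul(0, 89) = 0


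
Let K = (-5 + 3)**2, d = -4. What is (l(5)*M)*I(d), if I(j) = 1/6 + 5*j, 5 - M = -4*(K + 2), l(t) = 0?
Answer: 0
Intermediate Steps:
K = 4 (K = (-2)**2 = 4)
M = 29 (M = 5 - (-4)*(4 + 2) = 5 - (-4)*6 = 5 - 1*(-24) = 5 + 24 = 29)
I(j) = 1/6 + 5*j
(l(5)*M)*I(d) = (0*29)*(1/6 + 5*(-4)) = 0*(1/6 - 20) = 0*(-119/6) = 0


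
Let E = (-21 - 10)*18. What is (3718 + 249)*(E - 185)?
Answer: -2947481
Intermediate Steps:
E = -558 (E = -31*18 = -558)
(3718 + 249)*(E - 185) = (3718 + 249)*(-558 - 185) = 3967*(-743) = -2947481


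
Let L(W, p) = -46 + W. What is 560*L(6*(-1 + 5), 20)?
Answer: -12320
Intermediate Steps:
560*L(6*(-1 + 5), 20) = 560*(-46 + 6*(-1 + 5)) = 560*(-46 + 6*4) = 560*(-46 + 24) = 560*(-22) = -12320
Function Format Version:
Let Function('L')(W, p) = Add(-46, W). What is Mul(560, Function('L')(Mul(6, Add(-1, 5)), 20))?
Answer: -12320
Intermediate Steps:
Mul(560, Function('L')(Mul(6, Add(-1, 5)), 20)) = Mul(560, Add(-46, Mul(6, Add(-1, 5)))) = Mul(560, Add(-46, Mul(6, 4))) = Mul(560, Add(-46, 24)) = Mul(560, -22) = -12320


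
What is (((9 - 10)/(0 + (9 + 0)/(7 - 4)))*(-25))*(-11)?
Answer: -275/3 ≈ -91.667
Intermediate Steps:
(((9 - 10)/(0 + (9 + 0)/(7 - 4)))*(-25))*(-11) = (-1/(0 + 9/3)*(-25))*(-11) = (-1/(0 + 9*(⅓))*(-25))*(-11) = (-1/(0 + 3)*(-25))*(-11) = (-1/3*(-25))*(-11) = (-1*⅓*(-25))*(-11) = -⅓*(-25)*(-11) = (25/3)*(-11) = -275/3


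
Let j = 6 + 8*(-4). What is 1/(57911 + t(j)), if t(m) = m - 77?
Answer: 1/57808 ≈ 1.7299e-5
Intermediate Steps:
j = -26 (j = 6 - 32 = -26)
t(m) = -77 + m
1/(57911 + t(j)) = 1/(57911 + (-77 - 26)) = 1/(57911 - 103) = 1/57808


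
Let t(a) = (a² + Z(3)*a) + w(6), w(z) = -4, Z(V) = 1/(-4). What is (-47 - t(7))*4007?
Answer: -1446527/4 ≈ -3.6163e+5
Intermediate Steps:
Z(V) = -¼
t(a) = -4 + a² - a/4 (t(a) = (a² - a/4) - 4 = -4 + a² - a/4)
(-47 - t(7))*4007 = (-47 - (-4 + 7² - ¼*7))*4007 = (-47 - (-4 + 49 - 7/4))*4007 = (-47 - 1*173/4)*4007 = (-47 - 173/4)*4007 = -361/4*4007 = -1446527/4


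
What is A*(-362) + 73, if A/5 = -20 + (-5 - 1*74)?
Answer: 179263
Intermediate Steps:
A = -495 (A = 5*(-20 + (-5 - 1*74)) = 5*(-20 + (-5 - 74)) = 5*(-20 - 79) = 5*(-99) = -495)
A*(-362) + 73 = -495*(-362) + 73 = 179190 + 73 = 179263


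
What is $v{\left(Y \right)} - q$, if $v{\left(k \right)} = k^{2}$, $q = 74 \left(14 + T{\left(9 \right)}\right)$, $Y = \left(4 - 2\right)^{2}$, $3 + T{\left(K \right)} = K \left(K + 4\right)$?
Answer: $-9456$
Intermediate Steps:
$T{\left(K \right)} = -3 + K \left(4 + K\right)$ ($T{\left(K \right)} = -3 + K \left(K + 4\right) = -3 + K \left(4 + K\right)$)
$Y = 4$ ($Y = 2^{2} = 4$)
$q = 9472$ ($q = 74 \left(14 + \left(-3 + 9^{2} + 4 \cdot 9\right)\right) = 74 \left(14 + \left(-3 + 81 + 36\right)\right) = 74 \left(14 + 114\right) = 74 \cdot 128 = 9472$)
$v{\left(Y \right)} - q = 4^{2} - 9472 = 16 - 9472 = -9456$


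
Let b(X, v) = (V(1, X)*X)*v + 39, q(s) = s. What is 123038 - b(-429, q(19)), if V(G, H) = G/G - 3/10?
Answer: 1287047/10 ≈ 1.2870e+5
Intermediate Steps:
V(G, H) = 7/10 (V(G, H) = 1 - 3*⅒ = 1 - 3/10 = 7/10)
b(X, v) = 39 + 7*X*v/10 (b(X, v) = (7*X/10)*v + 39 = 7*X*v/10 + 39 = 39 + 7*X*v/10)
123038 - b(-429, q(19)) = 123038 - (39 + (7/10)*(-429)*19) = 123038 - (39 - 57057/10) = 123038 - 1*(-56667/10) = 123038 + 56667/10 = 1287047/10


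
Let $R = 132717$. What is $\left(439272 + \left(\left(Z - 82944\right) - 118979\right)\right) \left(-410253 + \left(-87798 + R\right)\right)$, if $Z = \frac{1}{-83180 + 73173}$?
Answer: $- \frac{867723576911628}{10007} \approx -8.6712 \cdot 10^{10}$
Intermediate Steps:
$Z = - \frac{1}{10007}$ ($Z = \frac{1}{-10007} = - \frac{1}{10007} \approx -9.993 \cdot 10^{-5}$)
$\left(439272 + \left(\left(Z - 82944\right) - 118979\right)\right) \left(-410253 + \left(-87798 + R\right)\right) = \left(439272 - \frac{2020643462}{10007}\right) \left(-410253 + \left(-87798 + 132717\right)\right) = \left(439272 - \frac{2020643462}{10007}\right) \left(-410253 + 44919\right) = \left(439272 - \frac{2020643462}{10007}\right) \left(-365334\right) = \frac{2375151442}{10007} \left(-365334\right) = - \frac{867723576911628}{10007}$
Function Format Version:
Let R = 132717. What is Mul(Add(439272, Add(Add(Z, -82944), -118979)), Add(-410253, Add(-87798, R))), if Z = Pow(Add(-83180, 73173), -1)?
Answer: Rational(-867723576911628, 10007) ≈ -8.6712e+10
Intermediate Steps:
Z = Rational(-1, 10007) (Z = Pow(-10007, -1) = Rational(-1, 10007) ≈ -9.9930e-5)
Mul(Add(439272, Add(Add(Z, -82944), -118979)), Add(-410253, Add(-87798, R))) = Mul(Add(439272, Add(Add(Rational(-1, 10007), -82944), -118979)), Add(-410253, Add(-87798, 132717))) = Mul(Add(439272, Add(Rational(-830020609, 10007), -118979)), Add(-410253, 44919)) = Mul(Add(439272, Rational(-2020643462, 10007)), -365334) = Mul(Rational(2375151442, 10007), -365334) = Rational(-867723576911628, 10007)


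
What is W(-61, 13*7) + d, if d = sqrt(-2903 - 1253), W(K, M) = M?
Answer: 91 + 2*I*sqrt(1039) ≈ 91.0 + 64.467*I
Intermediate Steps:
d = 2*I*sqrt(1039) (d = sqrt(-4156) = 2*I*sqrt(1039) ≈ 64.467*I)
W(-61, 13*7) + d = 13*7 + 2*I*sqrt(1039) = 91 + 2*I*sqrt(1039)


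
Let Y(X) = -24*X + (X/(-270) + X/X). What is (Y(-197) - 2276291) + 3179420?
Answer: 245121857/270 ≈ 9.0786e+5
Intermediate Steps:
Y(X) = 1 - 6481*X/270 (Y(X) = -24*X + (X*(-1/270) + 1) = -24*X + (-X/270 + 1) = -24*X + (1 - X/270) = 1 - 6481*X/270)
(Y(-197) - 2276291) + 3179420 = ((1 - 6481/270*(-197)) - 2276291) + 3179420 = ((1 + 1276757/270) - 2276291) + 3179420 = (1277027/270 - 2276291) + 3179420 = -613321543/270 + 3179420 = 245121857/270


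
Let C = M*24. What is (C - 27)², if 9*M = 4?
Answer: 2401/9 ≈ 266.78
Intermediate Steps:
M = 4/9 (M = (⅑)*4 = 4/9 ≈ 0.44444)
C = 32/3 (C = (4/9)*24 = 32/3 ≈ 10.667)
(C - 27)² = (32/3 - 27)² = (-49/3)² = 2401/9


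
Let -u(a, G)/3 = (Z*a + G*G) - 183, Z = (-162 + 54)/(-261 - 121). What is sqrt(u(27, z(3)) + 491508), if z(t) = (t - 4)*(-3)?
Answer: 6*sqrt(498580861)/191 ≈ 701.43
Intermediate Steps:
z(t) = 12 - 3*t (z(t) = (-4 + t)*(-3) = 12 - 3*t)
Z = 54/191 (Z = -108/(-382) = -108*(-1/382) = 54/191 ≈ 0.28272)
u(a, G) = 549 - 3*G**2 - 162*a/191 (u(a, G) = -3*((54*a/191 + G*G) - 183) = -3*((54*a/191 + G**2) - 183) = -3*((G**2 + 54*a/191) - 183) = -3*(-183 + G**2 + 54*a/191) = 549 - 3*G**2 - 162*a/191)
sqrt(u(27, z(3)) + 491508) = sqrt((549 - 3*(12 - 3*3)**2 - 162/191*27) + 491508) = sqrt((549 - 3*(12 - 9)**2 - 4374/191) + 491508) = sqrt((549 - 3*3**2 - 4374/191) + 491508) = sqrt((549 - 3*9 - 4374/191) + 491508) = sqrt((549 - 27 - 4374/191) + 491508) = sqrt(95328/191 + 491508) = sqrt(93973356/191) = 6*sqrt(498580861)/191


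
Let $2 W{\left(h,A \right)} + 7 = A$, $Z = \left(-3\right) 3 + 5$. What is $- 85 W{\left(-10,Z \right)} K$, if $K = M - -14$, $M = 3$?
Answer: $\frac{15895}{2} \approx 7947.5$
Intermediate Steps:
$Z = -4$ ($Z = -9 + 5 = -4$)
$W{\left(h,A \right)} = - \frac{7}{2} + \frac{A}{2}$
$K = 17$ ($K = 3 - -14 = 3 + 14 = 17$)
$- 85 W{\left(-10,Z \right)} K = - 85 \left(- \frac{7}{2} + \frac{1}{2} \left(-4\right)\right) 17 = - 85 \left(- \frac{7}{2} - 2\right) 17 = \left(-85\right) \left(- \frac{11}{2}\right) 17 = \frac{935}{2} \cdot 17 = \frac{15895}{2}$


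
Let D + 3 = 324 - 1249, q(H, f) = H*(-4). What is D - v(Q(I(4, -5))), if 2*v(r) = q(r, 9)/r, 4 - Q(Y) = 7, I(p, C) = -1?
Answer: -926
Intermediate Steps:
q(H, f) = -4*H
Q(Y) = -3 (Q(Y) = 4 - 1*7 = 4 - 7 = -3)
v(r) = -2 (v(r) = ((-4*r)/r)/2 = (1/2)*(-4) = -2)
D = -928 (D = -3 + (324 - 1249) = -3 - 925 = -928)
D - v(Q(I(4, -5))) = -928 - 1*(-2) = -928 + 2 = -926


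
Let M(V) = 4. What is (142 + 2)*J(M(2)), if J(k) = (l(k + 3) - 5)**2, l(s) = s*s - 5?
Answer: 219024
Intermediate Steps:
l(s) = -5 + s**2 (l(s) = s**2 - 5 = -5 + s**2)
J(k) = (-10 + (3 + k)**2)**2 (J(k) = ((-5 + (k + 3)**2) - 5)**2 = ((-5 + (3 + k)**2) - 5)**2 = (-10 + (3 + k)**2)**2)
(142 + 2)*J(M(2)) = (142 + 2)*(-10 + (3 + 4)**2)**2 = 144*(-10 + 7**2)**2 = 144*(-10 + 49)**2 = 144*39**2 = 144*1521 = 219024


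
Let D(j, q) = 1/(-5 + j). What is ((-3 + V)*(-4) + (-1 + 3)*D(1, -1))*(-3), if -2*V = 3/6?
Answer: -75/2 ≈ -37.500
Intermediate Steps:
V = -¼ (V = -3/(2*6) = -½*½ = -¼ ≈ -0.25000)
((-3 + V)*(-4) + (-1 + 3)*D(1, -1))*(-3) = ((-3 - ¼)*(-4) + (-1 + 3)/(-5 + 1))*(-3) = (-13/4*(-4) + 2/(-4))*(-3) = (13 + 2*(-¼))*(-3) = (13 - ½)*(-3) = (25/2)*(-3) = -75/2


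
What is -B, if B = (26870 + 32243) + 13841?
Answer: -72954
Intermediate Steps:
B = 72954 (B = 59113 + 13841 = 72954)
-B = -1*72954 = -72954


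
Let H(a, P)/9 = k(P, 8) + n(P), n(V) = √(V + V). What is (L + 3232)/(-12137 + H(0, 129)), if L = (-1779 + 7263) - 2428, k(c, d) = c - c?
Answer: -76317456/147285871 - 56592*√258/147285871 ≈ -0.52433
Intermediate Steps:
k(c, d) = 0
n(V) = √2*√V (n(V) = √(2*V) = √2*√V)
H(a, P) = 9*√2*√P (H(a, P) = 9*(0 + √2*√P) = 9*(√2*√P) = 9*√2*√P)
L = 3056 (L = 5484 - 2428 = 3056)
(L + 3232)/(-12137 + H(0, 129)) = (3056 + 3232)/(-12137 + 9*√2*√129) = 6288/(-12137 + 9*√258)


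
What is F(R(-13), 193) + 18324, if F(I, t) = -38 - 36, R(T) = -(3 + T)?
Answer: 18250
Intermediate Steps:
R(T) = -3 - T
F(I, t) = -74
F(R(-13), 193) + 18324 = -74 + 18324 = 18250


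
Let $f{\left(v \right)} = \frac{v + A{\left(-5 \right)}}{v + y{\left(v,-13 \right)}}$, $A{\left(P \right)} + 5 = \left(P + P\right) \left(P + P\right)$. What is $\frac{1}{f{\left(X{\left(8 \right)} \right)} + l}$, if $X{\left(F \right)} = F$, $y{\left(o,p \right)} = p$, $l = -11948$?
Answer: $- \frac{5}{59843} \approx -8.3552 \cdot 10^{-5}$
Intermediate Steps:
$A{\left(P \right)} = -5 + 4 P^{2}$ ($A{\left(P \right)} = -5 + \left(P + P\right) \left(P + P\right) = -5 + 2 P 2 P = -5 + 4 P^{2}$)
$f{\left(v \right)} = \frac{95 + v}{-13 + v}$ ($f{\left(v \right)} = \frac{v - \left(5 - 4 \left(-5\right)^{2}\right)}{v - 13} = \frac{v + \left(-5 + 4 \cdot 25\right)}{-13 + v} = \frac{v + \left(-5 + 100\right)}{-13 + v} = \frac{v + 95}{-13 + v} = \frac{95 + v}{-13 + v}$)
$\frac{1}{f{\left(X{\left(8 \right)} \right)} + l} = \frac{1}{\frac{95 + 8}{-13 + 8} - 11948} = \frac{1}{\frac{1}{-5} \cdot 103 - 11948} = \frac{1}{\left(- \frac{1}{5}\right) 103 - 11948} = \frac{1}{- \frac{103}{5} - 11948} = \frac{1}{- \frac{59843}{5}} = - \frac{5}{59843}$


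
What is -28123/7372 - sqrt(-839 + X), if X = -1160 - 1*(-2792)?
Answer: -28123/7372 - sqrt(793) ≈ -31.975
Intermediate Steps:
X = 1632 (X = -1160 + 2792 = 1632)
-28123/7372 - sqrt(-839 + X) = -28123/7372 - sqrt(-839 + 1632) = -28123*1/7372 - sqrt(793) = -28123/7372 - sqrt(793)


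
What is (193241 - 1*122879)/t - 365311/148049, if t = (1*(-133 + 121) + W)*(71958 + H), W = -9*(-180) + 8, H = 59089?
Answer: -38676103266667/15676312860824 ≈ -2.4672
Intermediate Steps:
W = 1628 (W = 1620 + 8 = 1628)
t = 211771952 (t = (1*(-133 + 121) + 1628)*(71958 + 59089) = (1*(-12) + 1628)*131047 = (-12 + 1628)*131047 = 1616*131047 = 211771952)
(193241 - 1*122879)/t - 365311/148049 = (193241 - 1*122879)/211771952 - 365311/148049 = (193241 - 122879)*(1/211771952) - 365311*1/148049 = 70362*(1/211771952) - 365311/148049 = 35181/105885976 - 365311/148049 = -38676103266667/15676312860824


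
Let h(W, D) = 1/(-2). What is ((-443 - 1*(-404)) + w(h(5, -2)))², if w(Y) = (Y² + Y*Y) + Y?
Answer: 1521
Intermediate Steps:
h(W, D) = -½
w(Y) = Y + 2*Y² (w(Y) = (Y² + Y²) + Y = 2*Y² + Y = Y + 2*Y²)
((-443 - 1*(-404)) + w(h(5, -2)))² = ((-443 - 1*(-404)) - (1 + 2*(-½))/2)² = ((-443 + 404) - (1 - 1)/2)² = (-39 - ½*0)² = (-39 + 0)² = (-39)² = 1521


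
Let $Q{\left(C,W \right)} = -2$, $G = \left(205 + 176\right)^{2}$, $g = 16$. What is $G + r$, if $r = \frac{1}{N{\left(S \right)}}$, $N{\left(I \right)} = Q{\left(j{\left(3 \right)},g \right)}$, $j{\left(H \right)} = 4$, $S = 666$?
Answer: $\frac{290321}{2} \approx 1.4516 \cdot 10^{5}$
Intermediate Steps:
$G = 145161$ ($G = 381^{2} = 145161$)
$N{\left(I \right)} = -2$
$r = - \frac{1}{2}$ ($r = \frac{1}{-2} = - \frac{1}{2} \approx -0.5$)
$G + r = 145161 - \frac{1}{2} = \frac{290321}{2}$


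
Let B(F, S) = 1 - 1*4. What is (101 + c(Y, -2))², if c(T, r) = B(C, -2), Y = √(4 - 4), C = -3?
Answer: 9604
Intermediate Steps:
Y = 0 (Y = √0 = 0)
B(F, S) = -3 (B(F, S) = 1 - 4 = -3)
c(T, r) = -3
(101 + c(Y, -2))² = (101 - 3)² = 98² = 9604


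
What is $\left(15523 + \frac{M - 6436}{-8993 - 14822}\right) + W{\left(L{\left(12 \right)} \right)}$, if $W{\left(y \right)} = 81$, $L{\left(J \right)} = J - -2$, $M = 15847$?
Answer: $\frac{371599849}{23815} \approx 15604.0$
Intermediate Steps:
$L{\left(J \right)} = 2 + J$ ($L{\left(J \right)} = J + 2 = 2 + J$)
$\left(15523 + \frac{M - 6436}{-8993 - 14822}\right) + W{\left(L{\left(12 \right)} \right)} = \left(15523 + \frac{15847 - 6436}{-8993 - 14822}\right) + 81 = \left(15523 + \frac{9411}{-23815}\right) + 81 = \left(15523 + 9411 \left(- \frac{1}{23815}\right)\right) + 81 = \left(15523 - \frac{9411}{23815}\right) + 81 = \frac{369670834}{23815} + 81 = \frac{371599849}{23815}$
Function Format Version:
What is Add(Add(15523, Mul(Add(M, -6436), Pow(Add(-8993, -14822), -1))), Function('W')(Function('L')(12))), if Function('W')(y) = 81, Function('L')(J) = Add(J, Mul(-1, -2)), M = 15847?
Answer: Rational(371599849, 23815) ≈ 15604.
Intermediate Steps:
Function('L')(J) = Add(2, J) (Function('L')(J) = Add(J, 2) = Add(2, J))
Add(Add(15523, Mul(Add(M, -6436), Pow(Add(-8993, -14822), -1))), Function('W')(Function('L')(12))) = Add(Add(15523, Mul(Add(15847, -6436), Pow(Add(-8993, -14822), -1))), 81) = Add(Add(15523, Mul(9411, Pow(-23815, -1))), 81) = Add(Add(15523, Mul(9411, Rational(-1, 23815))), 81) = Add(Add(15523, Rational(-9411, 23815)), 81) = Add(Rational(369670834, 23815), 81) = Rational(371599849, 23815)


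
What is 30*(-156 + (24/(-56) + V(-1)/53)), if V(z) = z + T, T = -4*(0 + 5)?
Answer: -1745460/371 ≈ -4704.7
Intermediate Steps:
T = -20 (T = -4*5 = -20)
V(z) = -20 + z (V(z) = z - 20 = -20 + z)
30*(-156 + (24/(-56) + V(-1)/53)) = 30*(-156 + (24/(-56) + (-20 - 1)/53)) = 30*(-156 + (24*(-1/56) - 21*1/53)) = 30*(-156 + (-3/7 - 21/53)) = 30*(-156 - 306/371) = 30*(-58182/371) = -1745460/371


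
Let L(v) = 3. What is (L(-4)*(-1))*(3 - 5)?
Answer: 6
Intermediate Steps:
(L(-4)*(-1))*(3 - 5) = (3*(-1))*(3 - 5) = -3*(-2) = 6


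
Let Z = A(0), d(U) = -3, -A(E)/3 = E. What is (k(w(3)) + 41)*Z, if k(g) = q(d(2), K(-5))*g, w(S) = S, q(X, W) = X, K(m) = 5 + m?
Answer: 0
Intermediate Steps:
A(E) = -3*E
Z = 0 (Z = -3*0 = 0)
k(g) = -3*g
(k(w(3)) + 41)*Z = (-3*3 + 41)*0 = (-9 + 41)*0 = 32*0 = 0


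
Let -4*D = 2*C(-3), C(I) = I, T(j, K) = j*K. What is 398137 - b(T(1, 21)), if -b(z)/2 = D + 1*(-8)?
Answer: 398124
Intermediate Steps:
T(j, K) = K*j
D = 3/2 (D = -(-3)/2 = -1/4*(-6) = 3/2 ≈ 1.5000)
b(z) = 13 (b(z) = -2*(3/2 + 1*(-8)) = -2*(3/2 - 8) = -2*(-13/2) = 13)
398137 - b(T(1, 21)) = 398137 - 1*13 = 398137 - 13 = 398124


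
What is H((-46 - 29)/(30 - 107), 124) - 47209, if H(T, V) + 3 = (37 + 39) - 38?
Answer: -47174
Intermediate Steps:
H(T, V) = 35 (H(T, V) = -3 + ((37 + 39) - 38) = -3 + (76 - 38) = -3 + 38 = 35)
H((-46 - 29)/(30 - 107), 124) - 47209 = 35 - 47209 = -47174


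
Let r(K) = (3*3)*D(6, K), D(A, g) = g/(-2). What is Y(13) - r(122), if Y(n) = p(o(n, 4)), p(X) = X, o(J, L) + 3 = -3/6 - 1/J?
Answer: 14181/26 ≈ 545.42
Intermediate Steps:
o(J, L) = -7/2 - 1/J (o(J, L) = -3 + (-3/6 - 1/J) = -3 + (-3*1/6 - 1/J) = -3 + (-1/2 - 1/J) = -7/2 - 1/J)
D(A, g) = -g/2 (D(A, g) = g*(-1/2) = -g/2)
r(K) = -9*K/2 (r(K) = (3*3)*(-K/2) = 9*(-K/2) = -9*K/2)
Y(n) = -7/2 - 1/n
Y(13) - r(122) = (-7/2 - 1/13) - (-9)*122/2 = (-7/2 - 1*1/13) - 1*(-549) = (-7/2 - 1/13) + 549 = -93/26 + 549 = 14181/26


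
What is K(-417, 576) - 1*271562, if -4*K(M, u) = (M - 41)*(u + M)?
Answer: -506713/2 ≈ -2.5336e+5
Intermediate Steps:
K(M, u) = -(-41 + M)*(M + u)/4 (K(M, u) = -(M - 41)*(u + M)/4 = -(-41 + M)*(M + u)/4)
K(-417, 576) - 1*271562 = (-1/4*(-417)**2 + (41/4)*(-417) + (41/4)*576 - 1/4*(-417)*576) - 1*271562 = (-1/4*173889 - 17097/4 + 5904 + 60048) - 271562 = (-173889/4 - 17097/4 + 5904 + 60048) - 271562 = 36411/2 - 271562 = -506713/2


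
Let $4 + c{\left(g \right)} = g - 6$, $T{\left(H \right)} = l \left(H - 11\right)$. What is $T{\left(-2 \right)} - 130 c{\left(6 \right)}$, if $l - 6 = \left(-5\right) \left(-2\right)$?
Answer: $312$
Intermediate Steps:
$l = 16$ ($l = 6 - -10 = 6 + 10 = 16$)
$T{\left(H \right)} = -176 + 16 H$ ($T{\left(H \right)} = 16 \left(H - 11\right) = 16 \left(-11 + H\right) = -176 + 16 H$)
$c{\left(g \right)} = -10 + g$ ($c{\left(g \right)} = -4 + \left(g - 6\right) = -4 + \left(-6 + g\right) = -10 + g$)
$T{\left(-2 \right)} - 130 c{\left(6 \right)} = \left(-176 + 16 \left(-2\right)\right) - 130 \left(-10 + 6\right) = \left(-176 - 32\right) - -520 = -208 + 520 = 312$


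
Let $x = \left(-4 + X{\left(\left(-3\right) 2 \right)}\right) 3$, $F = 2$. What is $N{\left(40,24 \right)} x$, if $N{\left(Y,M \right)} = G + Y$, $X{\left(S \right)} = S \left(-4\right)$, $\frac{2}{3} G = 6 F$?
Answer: $3480$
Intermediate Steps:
$G = 18$ ($G = \frac{3 \cdot 6 \cdot 2}{2} = \frac{3}{2} \cdot 12 = 18$)
$X{\left(S \right)} = - 4 S$
$N{\left(Y,M \right)} = 18 + Y$
$x = 60$ ($x = \left(-4 - 4 \left(\left(-3\right) 2\right)\right) 3 = \left(-4 - -24\right) 3 = \left(-4 + 24\right) 3 = 20 \cdot 3 = 60$)
$N{\left(40,24 \right)} x = \left(18 + 40\right) 60 = 58 \cdot 60 = 3480$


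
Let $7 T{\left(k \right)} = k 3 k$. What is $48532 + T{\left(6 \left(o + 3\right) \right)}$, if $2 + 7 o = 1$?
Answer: $\frac{16689676}{343} \approx 48658.0$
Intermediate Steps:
$o = - \frac{1}{7}$ ($o = - \frac{2}{7} + \frac{1}{7} \cdot 1 = - \frac{2}{7} + \frac{1}{7} = - \frac{1}{7} \approx -0.14286$)
$T{\left(k \right)} = \frac{3 k^{2}}{7}$ ($T{\left(k \right)} = \frac{k 3 k}{7} = \frac{3 k k}{7} = \frac{3 k^{2}}{7}$)
$48532 + T{\left(6 \left(o + 3\right) \right)} = 48532 + \frac{3 \left(6 \left(- \frac{1}{7} + 3\right)\right)^{2}}{7} = 48532 + \frac{3 \left(6 \cdot \frac{20}{7}\right)^{2}}{7} = 48532 + \frac{3 \left(\frac{120}{7}\right)^{2}}{7} = 48532 + \frac{3}{7} \cdot \frac{14400}{49} = 48532 + \frac{43200}{343} = \frac{16689676}{343}$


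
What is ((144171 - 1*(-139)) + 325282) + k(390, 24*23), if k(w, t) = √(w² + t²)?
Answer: 469592 + 6*√12689 ≈ 4.7027e+5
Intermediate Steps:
k(w, t) = √(t² + w²)
((144171 - 1*(-139)) + 325282) + k(390, 24*23) = ((144171 - 1*(-139)) + 325282) + √((24*23)² + 390²) = ((144171 + 139) + 325282) + √(552² + 152100) = (144310 + 325282) + √(304704 + 152100) = 469592 + √456804 = 469592 + 6*√12689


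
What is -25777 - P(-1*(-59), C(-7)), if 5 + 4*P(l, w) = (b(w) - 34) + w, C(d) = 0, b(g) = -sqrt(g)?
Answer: -103069/4 ≈ -25767.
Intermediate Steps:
P(l, w) = -39/4 - sqrt(w)/4 + w/4 (P(l, w) = -5/4 + ((-sqrt(w) - 34) + w)/4 = -5/4 + ((-34 - sqrt(w)) + w)/4 = -5/4 + (-34 + w - sqrt(w))/4 = -5/4 + (-17/2 - sqrt(w)/4 + w/4) = -39/4 - sqrt(w)/4 + w/4)
-25777 - P(-1*(-59), C(-7)) = -25777 - (-39/4 - sqrt(0)/4 + (1/4)*0) = -25777 - (-39/4 - 1/4*0 + 0) = -25777 - (-39/4 + 0 + 0) = -25777 - 1*(-39/4) = -25777 + 39/4 = -103069/4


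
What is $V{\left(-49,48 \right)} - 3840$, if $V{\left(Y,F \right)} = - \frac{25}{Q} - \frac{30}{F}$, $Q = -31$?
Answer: $- \frac{952275}{248} \approx -3839.8$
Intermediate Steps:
$V{\left(Y,F \right)} = \frac{25}{31} - \frac{30}{F}$ ($V{\left(Y,F \right)} = - \frac{25}{-31} - \frac{30}{F} = \left(-25\right) \left(- \frac{1}{31}\right) - \frac{30}{F} = \frac{25}{31} - \frac{30}{F}$)
$V{\left(-49,48 \right)} - 3840 = \left(\frac{25}{31} - \frac{30}{48}\right) - 3840 = \left(\frac{25}{31} - \frac{5}{8}\right) - 3840 = \frac{45}{248} - 3840 = - \frac{952275}{248}$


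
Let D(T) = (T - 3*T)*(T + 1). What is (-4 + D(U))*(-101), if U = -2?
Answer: 808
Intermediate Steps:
D(T) = -2*T*(1 + T) (D(T) = (-2*T)*(1 + T) = -2*T*(1 + T))
(-4 + D(U))*(-101) = (-4 - 2*(-2)*(1 - 2))*(-101) = (-4 - 2*(-2)*(-1))*(-101) = (-4 - 4)*(-101) = -8*(-101) = 808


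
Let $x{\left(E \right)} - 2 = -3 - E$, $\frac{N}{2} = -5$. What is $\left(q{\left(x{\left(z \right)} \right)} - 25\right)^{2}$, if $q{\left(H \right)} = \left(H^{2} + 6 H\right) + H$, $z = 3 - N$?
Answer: $5329$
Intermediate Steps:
$N = -10$ ($N = 2 \left(-5\right) = -10$)
$z = 13$ ($z = 3 - -10 = 3 + 10 = 13$)
$x{\left(E \right)} = -1 - E$ ($x{\left(E \right)} = 2 - \left(3 + E\right) = -1 - E$)
$q{\left(H \right)} = H^{2} + 7 H$
$\left(q{\left(x{\left(z \right)} \right)} - 25\right)^{2} = \left(\left(-1 - 13\right) \left(7 - 14\right) - 25\right)^{2} = \left(- 14 \left(7 - 14\right) - 25\right)^{2} = \left(\left(-14\right) \left(-7\right) - 25\right)^{2} = \left(98 - 25\right)^{2} = 73^{2} = 5329$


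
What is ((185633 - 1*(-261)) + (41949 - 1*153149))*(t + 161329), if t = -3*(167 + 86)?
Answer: 11993615580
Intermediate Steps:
t = -759 (t = -3*253 = -759)
((185633 - 1*(-261)) + (41949 - 1*153149))*(t + 161329) = ((185633 - 1*(-261)) + (41949 - 1*153149))*(-759 + 161329) = ((185633 + 261) + (41949 - 153149))*160570 = (185894 - 111200)*160570 = 74694*160570 = 11993615580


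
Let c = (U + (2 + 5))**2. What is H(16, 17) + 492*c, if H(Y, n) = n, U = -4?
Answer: 4445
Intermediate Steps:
c = 9 (c = (-4 + (2 + 5))**2 = (-4 + 7)**2 = 3**2 = 9)
H(16, 17) + 492*c = 17 + 492*9 = 17 + 4428 = 4445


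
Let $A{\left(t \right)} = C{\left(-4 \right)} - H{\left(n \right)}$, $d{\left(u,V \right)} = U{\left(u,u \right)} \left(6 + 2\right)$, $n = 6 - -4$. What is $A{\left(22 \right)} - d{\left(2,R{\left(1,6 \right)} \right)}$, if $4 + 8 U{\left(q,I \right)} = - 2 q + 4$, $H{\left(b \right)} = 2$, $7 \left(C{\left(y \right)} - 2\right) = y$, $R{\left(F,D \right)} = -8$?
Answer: $\frac{24}{7} \approx 3.4286$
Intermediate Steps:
$n = 10$ ($n = 6 + 4 = 10$)
$C{\left(y \right)} = 2 + \frac{y}{7}$
$U{\left(q,I \right)} = - \frac{q}{4}$ ($U{\left(q,I \right)} = - \frac{1}{2} + \frac{- 2 q + 4}{8} = - \frac{1}{2} + \frac{4 - 2 q}{8} = - \frac{1}{2} - \left(- \frac{1}{2} + \frac{q}{4}\right) = - \frac{q}{4}$)
$d{\left(u,V \right)} = - 2 u$ ($d{\left(u,V \right)} = - \frac{u}{4} \left(6 + 2\right) = - \frac{u}{4} \cdot 8 = - 2 u$)
$A{\left(t \right)} = - \frac{4}{7}$ ($A{\left(t \right)} = \left(2 + \frac{1}{7} \left(-4\right)\right) - 2 = \left(2 - \frac{4}{7}\right) - 2 = \frac{10}{7} - 2 = - \frac{4}{7}$)
$A{\left(22 \right)} - d{\left(2,R{\left(1,6 \right)} \right)} = - \frac{4}{7} - \left(-2\right) 2 = - \frac{4}{7} - -4 = - \frac{4}{7} + 4 = \frac{24}{7}$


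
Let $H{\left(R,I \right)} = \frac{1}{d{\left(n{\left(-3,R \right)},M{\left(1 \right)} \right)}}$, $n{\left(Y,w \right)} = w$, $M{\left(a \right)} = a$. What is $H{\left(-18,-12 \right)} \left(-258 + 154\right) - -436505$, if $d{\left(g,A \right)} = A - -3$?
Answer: $436479$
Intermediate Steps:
$d{\left(g,A \right)} = 3 + A$ ($d{\left(g,A \right)} = A + 3 = 3 + A$)
$H{\left(R,I \right)} = \frac{1}{4}$ ($H{\left(R,I \right)} = \frac{1}{3 + 1} = \frac{1}{4}$)
$H{\left(-18,-12 \right)} \left(-258 + 154\right) - -436505 = \frac{-258 + 154}{4} - -436505 = \frac{1}{4} \left(-104\right) + 436505 = -26 + 436505 = 436479$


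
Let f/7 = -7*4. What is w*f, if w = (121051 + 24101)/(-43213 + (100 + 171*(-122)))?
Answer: 9483264/21325 ≈ 444.70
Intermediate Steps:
f = -196 (f = 7*(-7*4) = 7*(-28) = -196)
w = -48384/21325 (w = 145152/(-43213 + (100 - 20862)) = 145152/(-43213 - 20762) = 145152/(-63975) = 145152*(-1/63975) = -48384/21325 ≈ -2.2689)
w*f = -48384/21325*(-196) = 9483264/21325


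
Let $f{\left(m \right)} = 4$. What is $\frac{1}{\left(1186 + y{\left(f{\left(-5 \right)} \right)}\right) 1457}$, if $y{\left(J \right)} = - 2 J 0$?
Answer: $\frac{1}{1728002} \approx 5.787 \cdot 10^{-7}$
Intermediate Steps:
$y{\left(J \right)} = 0$
$\frac{1}{\left(1186 + y{\left(f{\left(-5 \right)} \right)}\right) 1457} = \frac{1}{\left(1186 + 0\right) 1457} = \frac{1}{1186 \cdot 1457} = \frac{1}{1728002}$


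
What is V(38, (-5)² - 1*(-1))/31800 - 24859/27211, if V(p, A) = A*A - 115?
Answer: -258416943/288436600 ≈ -0.89592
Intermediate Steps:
V(p, A) = -115 + A² (V(p, A) = A² - 115 = -115 + A²)
V(38, (-5)² - 1*(-1))/31800 - 24859/27211 = (-115 + ((-5)² - 1*(-1))²)/31800 - 24859/27211 = (-115 + (25 + 1)²)*(1/31800) - 24859*1/27211 = (-115 + 26²)*(1/31800) - 24859/27211 = (-115 + 676)*(1/31800) - 24859/27211 = 561*(1/31800) - 24859/27211 = 187/10600 - 24859/27211 = -258416943/288436600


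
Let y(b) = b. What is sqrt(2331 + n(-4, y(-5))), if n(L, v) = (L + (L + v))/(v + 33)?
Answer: sqrt(456785)/14 ≈ 48.276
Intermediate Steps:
n(L, v) = (v + 2*L)/(33 + v)
sqrt(2331 + n(-4, y(-5))) = sqrt(2331 + (-5 + 2*(-4))/(33 - 5)) = sqrt(2331 + (-5 - 8)/28) = sqrt(2331 + (1/28)*(-13)) = sqrt(2331 - 13/28) = sqrt(65255/28) = sqrt(456785)/14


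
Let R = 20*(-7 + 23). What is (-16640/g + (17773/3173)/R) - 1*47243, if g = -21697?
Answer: -80058351665183/1694635840 ≈ -47242.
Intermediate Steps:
R = 320 (R = 20*16 = 320)
(-16640/g + (17773/3173)/R) - 1*47243 = (-16640/(-21697) + (17773/3173)/320) - 1*47243 = (-16640*(-1/21697) + (17773*(1/3173))*(1/320)) - 47243 = (1280/1669 + (17773/3173)*(1/320)) - 47243 = (1280/1669 + 17773/1015360) - 47243 = 1329323937/1694635840 - 47243 = -80058351665183/1694635840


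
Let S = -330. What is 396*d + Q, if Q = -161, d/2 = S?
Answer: -261521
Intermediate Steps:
d = -660 (d = 2*(-330) = -660)
396*d + Q = 396*(-660) - 161 = -261360 - 161 = -261521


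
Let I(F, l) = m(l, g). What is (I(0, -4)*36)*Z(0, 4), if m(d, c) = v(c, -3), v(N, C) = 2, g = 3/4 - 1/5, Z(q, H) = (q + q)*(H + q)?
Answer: 0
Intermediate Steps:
Z(q, H) = 2*q*(H + q) (Z(q, H) = (2*q)*(H + q) = 2*q*(H + q))
g = 11/20 (g = 3*(¼) - 1*⅕ = ¾ - ⅕ = 11/20 ≈ 0.55000)
m(d, c) = 2
I(F, l) = 2
(I(0, -4)*36)*Z(0, 4) = (2*36)*(2*0*(4 + 0)) = 72*(2*0*4) = 72*0 = 0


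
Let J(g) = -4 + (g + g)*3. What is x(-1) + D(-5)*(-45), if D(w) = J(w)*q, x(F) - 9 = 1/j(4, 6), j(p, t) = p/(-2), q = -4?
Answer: -12223/2 ≈ -6111.5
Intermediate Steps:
j(p, t) = -p/2 (j(p, t) = p*(-½) = -p/2)
J(g) = -4 + 6*g (J(g) = -4 + (2*g)*3 = -4 + 6*g)
x(F) = 17/2 (x(F) = 9 + 1/(-½*4) = 9 + 1/(-2) = 9 - ½ = 17/2)
D(w) = 16 - 24*w (D(w) = (-4 + 6*w)*(-4) = 16 - 24*w)
x(-1) + D(-5)*(-45) = 17/2 + (16 - 24*(-5))*(-45) = 17/2 + (16 + 120)*(-45) = 17/2 + 136*(-45) = 17/2 - 6120 = -12223/2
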